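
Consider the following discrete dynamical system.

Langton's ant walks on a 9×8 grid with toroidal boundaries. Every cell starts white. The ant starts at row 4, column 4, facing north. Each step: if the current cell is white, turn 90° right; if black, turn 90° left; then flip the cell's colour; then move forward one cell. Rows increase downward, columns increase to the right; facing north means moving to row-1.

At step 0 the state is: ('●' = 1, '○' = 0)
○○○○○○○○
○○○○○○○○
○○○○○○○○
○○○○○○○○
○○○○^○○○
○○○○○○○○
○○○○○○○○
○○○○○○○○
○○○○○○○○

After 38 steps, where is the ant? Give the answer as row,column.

step 0: ○○○○○○○○
○○○○○○○○
○○○○○○○○
○○○○○○○○
○○○○^○○○
○○○○○○○○
○○○○○○○○
○○○○○○○○
○○○○○○○○
step 1: ○○○○○○○○
○○○○○○○○
○○○○○○○○
○○○○○○○○
○○○○●>○○
○○○○○○○○
○○○○○○○○
○○○○○○○○
○○○○○○○○
step 2: ○○○○○○○○
○○○○○○○○
○○○○○○○○
○○○○○○○○
○○○○●●○○
○○○○○v○○
○○○○○○○○
○○○○○○○○
○○○○○○○○
step 3: ○○○○○○○○
○○○○○○○○
○○○○○○○○
○○○○○○○○
○○○○●●○○
○○○○<●○○
○○○○○○○○
○○○○○○○○
○○○○○○○○
step 4: ○○○○○○○○
○○○○○○○○
○○○○○○○○
○○○○○○○○
○○○○^●○○
○○○○●●○○
○○○○○○○○
○○○○○○○○
○○○○○○○○
step 5: ○○○○○○○○
○○○○○○○○
○○○○○○○○
○○○○○○○○
○○○<○●○○
○○○○●●○○
○○○○○○○○
○○○○○○○○
○○○○○○○○
step 6: ○○○○○○○○
○○○○○○○○
○○○○○○○○
○○○^○○○○
○○○●○●○○
○○○○●●○○
○○○○○○○○
○○○○○○○○
○○○○○○○○
step 7: ○○○○○○○○
○○○○○○○○
○○○○○○○○
○○○●>○○○
○○○●○●○○
○○○○●●○○
○○○○○○○○
○○○○○○○○
○○○○○○○○
step 8: ○○○○○○○○
○○○○○○○○
○○○○○○○○
○○○●●○○○
○○○●v●○○
○○○○●●○○
○○○○○○○○
○○○○○○○○
○○○○○○○○
step 9: ○○○○○○○○
○○○○○○○○
○○○○○○○○
○○○●●○○○
○○○<●●○○
○○○○●●○○
○○○○○○○○
○○○○○○○○
○○○○○○○○
step 10: ○○○○○○○○
○○○○○○○○
○○○○○○○○
○○○●●○○○
○○○○●●○○
○○○v●●○○
○○○○○○○○
○○○○○○○○
○○○○○○○○
step 11: ○○○○○○○○
○○○○○○○○
○○○○○○○○
○○○●●○○○
○○○○●●○○
○○<●●●○○
○○○○○○○○
○○○○○○○○
○○○○○○○○
step 12: ○○○○○○○○
○○○○○○○○
○○○○○○○○
○○○●●○○○
○○^○●●○○
○○●●●●○○
○○○○○○○○
○○○○○○○○
○○○○○○○○
step 13: ○○○○○○○○
○○○○○○○○
○○○○○○○○
○○○●●○○○
○○●>●●○○
○○●●●●○○
○○○○○○○○
○○○○○○○○
○○○○○○○○
step 14: ○○○○○○○○
○○○○○○○○
○○○○○○○○
○○○●●○○○
○○●●●●○○
○○●v●●○○
○○○○○○○○
○○○○○○○○
○○○○○○○○
step 15: ○○○○○○○○
○○○○○○○○
○○○○○○○○
○○○●●○○○
○○●●●●○○
○○●○>●○○
○○○○○○○○
○○○○○○○○
○○○○○○○○
step 16: ○○○○○○○○
○○○○○○○○
○○○○○○○○
○○○●●○○○
○○●●^●○○
○○●○○●○○
○○○○○○○○
○○○○○○○○
○○○○○○○○
step 17: ○○○○○○○○
○○○○○○○○
○○○○○○○○
○○○●●○○○
○○●<○●○○
○○●○○●○○
○○○○○○○○
○○○○○○○○
○○○○○○○○
step 18: ○○○○○○○○
○○○○○○○○
○○○○○○○○
○○○●●○○○
○○●○○●○○
○○●v○●○○
○○○○○○○○
○○○○○○○○
○○○○○○○○
step 19: ○○○○○○○○
○○○○○○○○
○○○○○○○○
○○○●●○○○
○○●○○●○○
○○<●○●○○
○○○○○○○○
○○○○○○○○
○○○○○○○○
step 20: ○○○○○○○○
○○○○○○○○
○○○○○○○○
○○○●●○○○
○○●○○●○○
○○○●○●○○
○○v○○○○○
○○○○○○○○
○○○○○○○○
step 21: ○○○○○○○○
○○○○○○○○
○○○○○○○○
○○○●●○○○
○○●○○●○○
○○○●○●○○
○<●○○○○○
○○○○○○○○
○○○○○○○○
step 22: ○○○○○○○○
○○○○○○○○
○○○○○○○○
○○○●●○○○
○○●○○●○○
○^○●○●○○
○●●○○○○○
○○○○○○○○
○○○○○○○○
step 23: ○○○○○○○○
○○○○○○○○
○○○○○○○○
○○○●●○○○
○○●○○●○○
○●>●○●○○
○●●○○○○○
○○○○○○○○
○○○○○○○○
step 24: ○○○○○○○○
○○○○○○○○
○○○○○○○○
○○○●●○○○
○○●○○●○○
○●●●○●○○
○●v○○○○○
○○○○○○○○
○○○○○○○○
step 25: ○○○○○○○○
○○○○○○○○
○○○○○○○○
○○○●●○○○
○○●○○●○○
○●●●○●○○
○●○>○○○○
○○○○○○○○
○○○○○○○○
step 26: ○○○○○○○○
○○○○○○○○
○○○○○○○○
○○○●●○○○
○○●○○●○○
○●●●○●○○
○●○●○○○○
○○○v○○○○
○○○○○○○○
step 27: ○○○○○○○○
○○○○○○○○
○○○○○○○○
○○○●●○○○
○○●○○●○○
○●●●○●○○
○●○●○○○○
○○<●○○○○
○○○○○○○○
step 28: ○○○○○○○○
○○○○○○○○
○○○○○○○○
○○○●●○○○
○○●○○●○○
○●●●○●○○
○●^●○○○○
○○●●○○○○
○○○○○○○○
step 29: ○○○○○○○○
○○○○○○○○
○○○○○○○○
○○○●●○○○
○○●○○●○○
○●●●○●○○
○●●>○○○○
○○●●○○○○
○○○○○○○○
step 30: ○○○○○○○○
○○○○○○○○
○○○○○○○○
○○○●●○○○
○○●○○●○○
○●●^○●○○
○●●○○○○○
○○●●○○○○
○○○○○○○○
step 31: ○○○○○○○○
○○○○○○○○
○○○○○○○○
○○○●●○○○
○○●○○●○○
○●<○○●○○
○●●○○○○○
○○●●○○○○
○○○○○○○○
step 32: ○○○○○○○○
○○○○○○○○
○○○○○○○○
○○○●●○○○
○○●○○●○○
○●○○○●○○
○●v○○○○○
○○●●○○○○
○○○○○○○○
step 33: ○○○○○○○○
○○○○○○○○
○○○○○○○○
○○○●●○○○
○○●○○●○○
○●○○○●○○
○●○>○○○○
○○●●○○○○
○○○○○○○○
step 34: ○○○○○○○○
○○○○○○○○
○○○○○○○○
○○○●●○○○
○○●○○●○○
○●○○○●○○
○●○●○○○○
○○●v○○○○
○○○○○○○○
step 35: ○○○○○○○○
○○○○○○○○
○○○○○○○○
○○○●●○○○
○○●○○●○○
○●○○○●○○
○●○●○○○○
○○●○>○○○
○○○○○○○○
step 36: ○○○○○○○○
○○○○○○○○
○○○○○○○○
○○○●●○○○
○○●○○●○○
○●○○○●○○
○●○●○○○○
○○●○●○○○
○○○○v○○○
step 37: ○○○○○○○○
○○○○○○○○
○○○○○○○○
○○○●●○○○
○○●○○●○○
○●○○○●○○
○●○●○○○○
○○●○●○○○
○○○<●○○○
step 38: ○○○○○○○○
○○○○○○○○
○○○○○○○○
○○○●●○○○
○○●○○●○○
○●○○○●○○
○●○●○○○○
○○●^●○○○
○○○●●○○○

7,3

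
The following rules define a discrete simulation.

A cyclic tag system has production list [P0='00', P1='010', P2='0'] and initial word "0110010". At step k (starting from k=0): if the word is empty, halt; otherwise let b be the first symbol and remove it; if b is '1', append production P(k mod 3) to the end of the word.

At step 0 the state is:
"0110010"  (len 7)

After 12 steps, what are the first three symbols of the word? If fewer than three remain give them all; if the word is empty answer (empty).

0

gen 0: "0110010"  (len 7)
gen 1: "110010"  (len 6)
gen 2: "10010010"  (len 8)
gen 3: "00100100"  (len 8)
gen 4: "0100100"  (len 7)
gen 5: "100100"  (len 6)
gen 6: "001000"  (len 6)
gen 7: "01000"  (len 5)
gen 8: "1000"  (len 4)
gen 9: "0000"  (len 4)
gen 10: "000"  (len 3)
gen 11: "00"  (len 2)
gen 12: "0"  (len 1)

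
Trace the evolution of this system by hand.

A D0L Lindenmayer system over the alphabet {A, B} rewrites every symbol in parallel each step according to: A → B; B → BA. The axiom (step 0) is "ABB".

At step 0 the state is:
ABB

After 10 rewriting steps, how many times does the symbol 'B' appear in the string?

k=0  ABB
k=1  BBABA
k=2  BABABBAB
k=3  BABBABBABABBA
k=4  BABBABABBABABBABBABAB
k=5  BABBABABBABBABABBABBABABBABABBABBA
k=6  BABBABABBABBABABBABABBABBABABBABABBABBABABBABBABABBABAB
k=7  BABBABABBABBABABBABABBABBABABBABBABABBABABBABBABABBABBABABBABABBABBABABBABABBABBABABBABBA
k=8  BABBABABBABBABABBABABBABBABABBABBABABBABABBABBABABBABABBAB…BABBABBABABBABBABABBABABBABBABABBABBABABBABABBABBABABBABAB  (len 144)
k=9  BABBABABBABBABABBABABBABBABABBABBABABBABABBABBABABBABABBAB…BBABABBABABBABBABABBABABBABBABABBABBABABBABABBABBABABBABBA  (len 233)
k=10  BABBABABBABBABABBABABBABBABABBABBABABBABABBABBABABBABABBAB…BBABABBABABBABBABABBABABBABBABABBABBABABBABABBABBABABBABAB  (len 377)

233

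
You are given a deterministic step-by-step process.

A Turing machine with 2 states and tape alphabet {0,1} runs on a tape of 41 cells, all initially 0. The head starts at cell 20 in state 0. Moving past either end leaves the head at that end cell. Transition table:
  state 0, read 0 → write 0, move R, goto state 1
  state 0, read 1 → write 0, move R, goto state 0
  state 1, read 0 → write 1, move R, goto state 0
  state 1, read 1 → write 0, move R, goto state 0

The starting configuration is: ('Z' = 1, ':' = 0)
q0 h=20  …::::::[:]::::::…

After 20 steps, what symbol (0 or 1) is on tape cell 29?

1

gen 0: q0 h=20  …::::::[:]::::::…
gen 1: q1 h=21  …::::::[:]::::::…
gen 2: q0 h=22  …:::::Z[:]::::::…
gen 3: q1 h=23  …::::Z:[:]::::::…
gen 4: q0 h=24  …:::Z:Z[:]::::::…
gen 5: q1 h=25  …::Z:Z:[:]::::::…
gen 6: q0 h=26  …:Z:Z:Z[:]::::::…
gen 7: q1 h=27  …Z:Z:Z:[:]::::::…
gen 8: q0 h=28  …:Z:Z:Z[:]::::::…
gen 9: q1 h=29  …Z:Z:Z:[:]::::::…
gen 10: q0 h=30  …:Z:Z:Z[:]::::::…
gen 11: q1 h=31  …Z:Z:Z:[:]::::::…
gen 12: q0 h=32  …:Z:Z:Z[:]::::::…
gen 13: q1 h=33  …Z:Z:Z:[:]::::::…
gen 14: q0 h=34  …:Z:Z:Z[:]::::::|
gen 15: q1 h=35  …Z:Z:Z:[:]:::::|
gen 16: q0 h=36  …:Z:Z:Z[:]::::|
gen 17: q1 h=37  …Z:Z:Z:[:]:::|
gen 18: q0 h=38  …:Z:Z:Z[:]::|
gen 19: q1 h=39  …Z:Z:Z:[:]:|
gen 20: q0 h=40  …:Z:Z:Z[:]|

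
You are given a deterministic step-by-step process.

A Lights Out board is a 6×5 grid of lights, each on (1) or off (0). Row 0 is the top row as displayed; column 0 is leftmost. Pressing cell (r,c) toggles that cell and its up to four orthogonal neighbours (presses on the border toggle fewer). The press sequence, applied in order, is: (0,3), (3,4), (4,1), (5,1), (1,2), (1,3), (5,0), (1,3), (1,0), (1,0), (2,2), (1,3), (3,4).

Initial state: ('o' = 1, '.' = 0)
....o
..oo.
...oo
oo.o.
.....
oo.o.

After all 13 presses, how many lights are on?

12

[0] ....o
..oo.
...oo
oo.o.
.....
oo.o.
[1] ..oo.
..o..
...oo
oo.o.
.....
oo.o.
[2] ..oo.
..o..
...o.
oo..o
....o
oo.o.
[3] ..oo.
..o..
...o.
o...o
ooo.o
o..o.
[4] ..oo.
..o..
...o.
o...o
o.o.o
.ooo.
[5] ...o.
.o.o.
..oo.
o...o
o.o.o
.ooo.
[6] .....
.oo.o
..o..
o...o
o.o.o
.ooo.
[7] .....
.oo.o
..o..
o...o
..o.o
o.oo.
[8] ...o.
.o.o.
..oo.
o...o
..o.o
o.oo.
[9] o..o.
o..o.
o.oo.
o...o
..o.o
o.oo.
[10] ...o.
.o.o.
..oo.
o...o
..o.o
o.oo.
[11] ...o.
.ooo.
.o...
o.o.o
..o.o
o.oo.
[12] .....
.o..o
.o.o.
o.o.o
..o.o
o.oo.
[13] .....
.o..o
.o.oo
o.oo.
..o..
o.oo.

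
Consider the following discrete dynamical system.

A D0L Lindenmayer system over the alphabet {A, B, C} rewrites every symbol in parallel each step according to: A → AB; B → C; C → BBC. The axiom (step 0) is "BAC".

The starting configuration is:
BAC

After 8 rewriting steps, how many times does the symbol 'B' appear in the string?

341

gen 0: BAC
gen 1: CABBBC
gen 2: BBCABCCCBBC
gen 3: CCBBCABCBBCBBCBBCCCBBC
gen 4: BBCBBCCCBBCABCBBCCCBBCCCBBCCCBBCBBCBBCCCBBC
gen 5: CCBBCCCBBCBBCBBCCCBBCABCBBCCCBBCBBCBBCCCBBCBBCBBCCCBBCBBCBBCCCBBCCCBBCCCBBCBBCBBCCCBBC
gen 6: BBCBBCCCBBCBBCBBCCCBBCCCBBCCCBBCBBCBBCCCBBCABCBBCCCBBCBBCB…CBBCBBCBBCCCBBCBBCBBCCCBBCBBCBBCCCBBCCCBBCCCBBCBBCBBCCCBBC  (len 171)
gen 7: CCBBCCCBBCBBCBBCCCBBCCCBBCCCBBCBBCBBCCCBBCBBCBBCCCBBCBBCBB…CBBCBBCBBCCCBBCBBCBBCCCBBCBBCBBCCCBBCCCBBCCCBBCBBCBBCCCBBC  (len 342)
gen 8: BBCBBCCCBBCBBCBBCCCBBCCCBBCCCBBCBBCBBCCCBBCBBCBBCCCBBCBBCB…CBBCBBCBBCCCBBCBBCBBCCCBBCBBCBBCCCBBCCCBBCCCBBCBBCBBCCCBBC  (len 683)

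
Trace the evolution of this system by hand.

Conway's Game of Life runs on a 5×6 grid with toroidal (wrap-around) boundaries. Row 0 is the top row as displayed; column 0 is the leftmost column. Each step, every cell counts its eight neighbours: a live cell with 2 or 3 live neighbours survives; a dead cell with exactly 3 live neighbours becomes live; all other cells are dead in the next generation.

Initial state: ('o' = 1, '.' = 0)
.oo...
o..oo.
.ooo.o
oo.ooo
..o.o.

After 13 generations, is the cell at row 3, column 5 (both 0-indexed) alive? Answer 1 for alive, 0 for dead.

0

[0] .oo...
o..oo.
.ooo.o
oo.ooo
..o.o.
[1] .oo.oo
o...oo
......
......
....o.
[2] .o....
oo.oo.
.....o
......
...ooo
[3] .o....
ooo.oo
o...oo
.....o
....o.
[4] .oooo.
..ooo.
...o..
o.....
......
[5] .o..o.
.o....
..ooo.
......
.ooo..
[6] oo.o..
.o..o.
..oo..
.o..o.
.ooo..
[7] o..oo.
oo..o.
.oooo.
.o..o.
...oo.
[8] ooo...
o.....
....o.
.o...o
..o...
[9] o.o...
o....o
o....o
......
..o...
[10] o....o
......
o....o
......
.o....
[11] o.....
......
......
o.....
o.....
[12] ......
......
......
......
oo...o
[13] o.....
......
......
o.....
o.....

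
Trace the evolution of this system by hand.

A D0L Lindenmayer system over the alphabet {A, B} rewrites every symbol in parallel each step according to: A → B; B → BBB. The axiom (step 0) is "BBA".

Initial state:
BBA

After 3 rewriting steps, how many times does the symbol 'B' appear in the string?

[0] BBA
[1] BBBBBBB
[2] BBBBBBBBBBBBBBBBBBBBB
[3] BBBBBBBBBBBBBBBBBBBBBBBBBBBBBBBBBBBBBBBBBBBBBBBBBBBBBBBBBBBBBBB

63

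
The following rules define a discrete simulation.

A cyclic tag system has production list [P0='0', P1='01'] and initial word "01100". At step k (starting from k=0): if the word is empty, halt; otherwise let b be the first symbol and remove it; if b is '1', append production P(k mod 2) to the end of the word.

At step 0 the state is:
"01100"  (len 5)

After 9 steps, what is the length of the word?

0

t=0: "01100"  (len 5)
t=1: "1100"  (len 4)
t=2: "10001"  (len 5)
t=3: "00010"  (len 5)
t=4: "0010"  (len 4)
t=5: "010"  (len 3)
t=6: "10"  (len 2)
t=7: "00"  (len 2)
t=8: "0"  (len 1)
t=9: (halted — word empty)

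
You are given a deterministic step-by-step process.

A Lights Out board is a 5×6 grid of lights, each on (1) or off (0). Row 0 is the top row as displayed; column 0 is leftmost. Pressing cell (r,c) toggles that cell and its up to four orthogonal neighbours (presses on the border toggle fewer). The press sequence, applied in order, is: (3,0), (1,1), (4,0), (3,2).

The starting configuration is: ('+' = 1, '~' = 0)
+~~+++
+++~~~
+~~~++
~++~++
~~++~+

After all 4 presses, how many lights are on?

0) +~~+++
+++~~~
+~~~++
~++~++
~~++~+
1) +~~+++
+++~~~
~~~~++
+~+~++
+~++~+
2) ++~+++
~~~~~~
~+~~++
+~+~++
+~++~+
3) ++~+++
~~~~~~
~+~~++
~~+~++
~+++~+
4) ++~+++
~~~~~~
~++~++
~+~+++
~+~+~+

16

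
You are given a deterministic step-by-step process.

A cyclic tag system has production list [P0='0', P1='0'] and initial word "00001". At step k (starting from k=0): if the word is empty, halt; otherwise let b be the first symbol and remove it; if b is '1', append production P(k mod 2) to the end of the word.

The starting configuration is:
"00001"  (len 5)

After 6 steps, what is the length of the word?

[0] "00001"  (len 5)
[1] "0001"  (len 4)
[2] "001"  (len 3)
[3] "01"  (len 2)
[4] "1"  (len 1)
[5] "0"  (len 1)
[6] (halted — word empty)

0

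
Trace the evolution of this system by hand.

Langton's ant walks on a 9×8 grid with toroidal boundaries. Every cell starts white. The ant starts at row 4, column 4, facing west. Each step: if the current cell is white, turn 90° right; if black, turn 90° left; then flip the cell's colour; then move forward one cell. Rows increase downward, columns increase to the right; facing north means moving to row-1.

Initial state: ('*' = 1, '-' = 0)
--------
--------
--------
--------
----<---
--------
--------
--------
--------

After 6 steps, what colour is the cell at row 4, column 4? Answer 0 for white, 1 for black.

[0] --------
--------
--------
--------
----<---
--------
--------
--------
--------
[1] --------
--------
--------
----^---
----*---
--------
--------
--------
--------
[2] --------
--------
--------
----*>--
----*---
--------
--------
--------
--------
[3] --------
--------
--------
----**--
----*v--
--------
--------
--------
--------
[4] --------
--------
--------
----**--
----<*--
--------
--------
--------
--------
[5] --------
--------
--------
----**--
-----*--
----v---
--------
--------
--------
[6] --------
--------
--------
----**--
-----*--
---<*---
--------
--------
--------

0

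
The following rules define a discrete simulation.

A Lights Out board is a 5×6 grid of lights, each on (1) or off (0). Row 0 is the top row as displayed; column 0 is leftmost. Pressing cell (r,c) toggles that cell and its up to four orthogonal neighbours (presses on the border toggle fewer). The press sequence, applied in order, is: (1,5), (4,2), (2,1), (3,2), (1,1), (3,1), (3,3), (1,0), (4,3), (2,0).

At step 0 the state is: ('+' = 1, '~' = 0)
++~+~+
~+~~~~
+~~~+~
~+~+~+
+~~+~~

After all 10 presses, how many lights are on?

13

0) ++~+~+
~+~~~~
+~~~+~
~+~+~+
+~~+~~
1) ++~+~~
~+~~++
+~~~++
~+~+~+
+~~+~~
2) ++~+~~
~+~~++
+~~~++
~+++~+
+++~~~
3) ++~+~~
~~~~++
~++~++
~~++~+
+++~~~
4) ++~+~~
~~~~++
~+~~++
~+~~~+
++~~~~
5) +~~+~~
+++~++
~~~~++
~+~~~+
++~~~~
6) +~~+~~
+++~++
~+~~++
+~+~~+
+~~~~~
7) +~~+~~
+++~++
~+~+++
+~~+++
+~~+~~
8) ~~~+~~
~~+~++
++~+++
+~~+++
+~~+~~
9) ~~~+~~
~~+~++
++~+++
+~~~++
+~+~+~
10) ~~~+~~
+~+~++
~~~+++
~~~~++
+~+~+~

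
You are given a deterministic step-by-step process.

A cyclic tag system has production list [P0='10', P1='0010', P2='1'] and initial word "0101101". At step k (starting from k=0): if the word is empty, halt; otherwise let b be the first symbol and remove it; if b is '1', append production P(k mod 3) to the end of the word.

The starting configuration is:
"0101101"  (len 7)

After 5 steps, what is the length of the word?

12

step 0: "0101101"  (len 7)
step 1: "101101"  (len 6)
step 2: "011010010"  (len 9)
step 3: "11010010"  (len 8)
step 4: "101001010"  (len 9)
step 5: "010010100010"  (len 12)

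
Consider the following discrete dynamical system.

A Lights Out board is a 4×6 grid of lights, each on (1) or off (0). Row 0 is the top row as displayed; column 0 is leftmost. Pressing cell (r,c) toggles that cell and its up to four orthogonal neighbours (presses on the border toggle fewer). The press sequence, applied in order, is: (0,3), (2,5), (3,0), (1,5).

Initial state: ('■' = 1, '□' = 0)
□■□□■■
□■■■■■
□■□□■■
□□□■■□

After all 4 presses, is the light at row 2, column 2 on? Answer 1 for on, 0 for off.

0

step 0: □■□□■■
□■■■■■
□■□□■■
□□□■■□
step 1: □■■■□■
□■■□■■
□■□□■■
□□□■■□
step 2: □■■■□■
□■■□■□
□■□□□□
□□□■■■
step 3: □■■■□■
□■■□■□
■■□□□□
■■□■■■
step 4: □■■■□□
□■■□□■
■■□□□■
■■□■■■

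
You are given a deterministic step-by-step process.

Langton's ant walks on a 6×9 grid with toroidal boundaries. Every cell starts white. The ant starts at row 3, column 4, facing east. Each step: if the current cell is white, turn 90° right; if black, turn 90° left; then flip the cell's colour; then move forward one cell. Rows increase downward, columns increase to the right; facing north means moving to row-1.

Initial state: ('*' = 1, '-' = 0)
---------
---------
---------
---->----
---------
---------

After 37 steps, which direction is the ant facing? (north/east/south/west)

north

0) ---------
---------
---------
---->----
---------
---------
1) ---------
---------
---------
----*----
----v----
---------
2) ---------
---------
---------
----*----
---<*----
---------
3) ---------
---------
---------
---^*----
---**----
---------
4) ---------
---------
---------
---*>----
---**----
---------
5) ---------
---------
----^----
---*-----
---**----
---------
6) ---------
---------
----*>---
---*-----
---**----
---------
7) ---------
---------
----**---
---*-v---
---**----
---------
8) ---------
---------
----**---
---*<*---
---**----
---------
9) ---------
---------
----^*---
---***---
---**----
---------
10) ---------
---------
---<-*---
---***---
---**----
---------
11) ---------
---^-----
---*-*---
---***---
---**----
---------
12) ---------
---*>----
---*-*---
---***---
---**----
---------
13) ---------
---**----
---*v*---
---***---
---**----
---------
14) ---------
---**----
---<**---
---***---
---**----
---------
15) ---------
---**----
----**---
---v**---
---**----
---------
16) ---------
---**----
----**---
---->*---
---**----
---------
17) ---------
---**----
----^*---
-----*---
---**----
---------
18) ---------
---**----
---<-*---
-----*---
---**----
---------
19) ---------
---^*----
---*-*---
-----*---
---**----
---------
20) ---------
--<-*----
---*-*---
-----*---
---**----
---------
21) --^------
--*-*----
---*-*---
-----*---
---**----
---------
22) --*>-----
--*-*----
---*-*---
-----*---
---**----
---------
23) --**-----
--*v*----
---*-*---
-----*---
---**----
---------
24) --**-----
--<**----
---*-*---
-----*---
---**----
---------
25) --**-----
---**----
--v*-*---
-----*---
---**----
---------
26) --**-----
---**----
-<**-*---
-----*---
---**----
---------
27) --**-----
-^-**----
-***-*---
-----*---
---**----
---------
28) --**-----
-*>**----
-***-*---
-----*---
---**----
---------
29) --**-----
-****----
-*v*-*---
-----*---
---**----
---------
30) --**-----
-****----
-*->-*---
-----*---
---**----
---------
31) --**-----
-**^*----
-*---*---
-----*---
---**----
---------
32) --**-----
-*<-*----
-*---*---
-----*---
---**----
---------
33) --**-----
-*--*----
-*v--*---
-----*---
---**----
---------
34) --**-----
-*--*----
-<*--*---
-----*---
---**----
---------
35) --**-----
-*--*----
--*--*---
-v---*---
---**----
---------
36) --**-----
-*--*----
--*--*---
<*---*---
---**----
---------
37) --**-----
-*--*----
^-*--*---
**---*---
---**----
---------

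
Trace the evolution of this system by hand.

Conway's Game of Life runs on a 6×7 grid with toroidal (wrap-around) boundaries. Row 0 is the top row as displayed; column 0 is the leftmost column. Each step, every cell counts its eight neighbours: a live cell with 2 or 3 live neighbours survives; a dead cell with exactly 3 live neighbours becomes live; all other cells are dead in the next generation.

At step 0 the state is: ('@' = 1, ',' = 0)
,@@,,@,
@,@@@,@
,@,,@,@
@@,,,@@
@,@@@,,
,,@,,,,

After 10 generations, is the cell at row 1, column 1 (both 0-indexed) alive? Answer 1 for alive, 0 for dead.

0

step 0: ,@@,,@,
@,@@@,@
,@,,@,@
@@,,,@@
@,@@@,,
,,@,,,,
step 1: @,,,@@@
,,,,@,@
,,,,@,,
,,,,,,,
@,@@@@,
,,,,@,,
step 2: @,,@@,@
@,,@@,@
,,,,,@,
,,,,,@,
,,,@@@,
@@,,,,,
step 3: ,,@@@,,
@,,@,,,
,,,,,@,
,,,,,@@
,,,,@@@
@@@,,,,
step 4: @,,,@,,
,,@@,,,
,,,,@@,
,,,,,,,
,@,,@,,
@@@,,,@
step 5: @,,,,,@
,,,@,@,
,,,@@,,
,,,,@@,
,@@,,,,
,,@@,@@
step 6: @,@@,,,
,,,@,@@
,,,@,,,
,,@,@@,
,@@,,,@
,,@@,@@
step 7: @@,,,,,
,,,@,,@
,,@@,,@
,@@,@@,
@@,,,,@
,,,,@@@
step 8: @,,,@,,
,@,@,,@
@@,,,,@
,,,,@@,
,@@@,,,
,,,,,@,
step 9: @,,,@@@
,@@,,@@
,@@,@,@
,,,@@@@
,,@@,@,
,@@@@,,
step 10: ,,,,,,,
,,@,,,,
,@,,,,,
@@,,,,@
,@,,,,@
@@,,,,,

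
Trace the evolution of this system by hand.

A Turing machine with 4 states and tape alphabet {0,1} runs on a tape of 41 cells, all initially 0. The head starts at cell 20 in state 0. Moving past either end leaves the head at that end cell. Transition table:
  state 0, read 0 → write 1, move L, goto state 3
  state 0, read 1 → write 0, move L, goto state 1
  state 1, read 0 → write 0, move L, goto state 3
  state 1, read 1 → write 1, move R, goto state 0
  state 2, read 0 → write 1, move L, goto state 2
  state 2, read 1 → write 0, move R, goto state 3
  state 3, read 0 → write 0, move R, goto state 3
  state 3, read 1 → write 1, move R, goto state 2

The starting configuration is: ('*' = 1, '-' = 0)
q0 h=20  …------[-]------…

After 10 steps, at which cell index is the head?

t=0: q0 h=20  …------[-]------…
t=1: q3 h=19  …------[-]*-----…
t=2: q3 h=20  …------[*]------…
t=3: q2 h=21  …-----*[-]------…
t=4: q2 h=20  …------[*]*-----…
t=5: q3 h=21  …------[*]------…
t=6: q2 h=22  …-----*[-]------…
t=7: q2 h=21  …------[*]*-----…
t=8: q3 h=22  …------[*]------…
t=9: q2 h=23  …-----*[-]------…
t=10: q2 h=22  …------[*]*-----…

22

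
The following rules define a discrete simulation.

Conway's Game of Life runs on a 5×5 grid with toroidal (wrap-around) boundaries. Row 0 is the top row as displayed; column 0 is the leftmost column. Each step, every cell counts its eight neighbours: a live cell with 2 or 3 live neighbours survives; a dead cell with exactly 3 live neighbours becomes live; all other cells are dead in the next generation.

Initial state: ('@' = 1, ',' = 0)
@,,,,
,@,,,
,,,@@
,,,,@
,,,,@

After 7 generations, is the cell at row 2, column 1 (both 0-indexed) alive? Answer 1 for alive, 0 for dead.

1

step 0: @,,,,
,@,,,
,,,@@
,,,,@
,,,,@
step 1: @,,,,
@,,,@
@,,@@
@,,,@
@,,,@
step 2: ,@,,,
,@,@,
,@,@,
,@,,,
,@,,,
step 3: @@,,,
@@,,,
@@,,,
@@,,,
@@@,,
step 4: ,,,,@
,,@,@
,,@,@
,,,,@
,,@,@
step 5: @,,,@
@,,,@
@,,,@
@,,,@
@,,,@
step 6: ,@,@,
,@,@,
,@,@,
,@,@,
,@,@,
step 7: @@,@@
@@,@@
@@,@@
@@,@@
@@,@@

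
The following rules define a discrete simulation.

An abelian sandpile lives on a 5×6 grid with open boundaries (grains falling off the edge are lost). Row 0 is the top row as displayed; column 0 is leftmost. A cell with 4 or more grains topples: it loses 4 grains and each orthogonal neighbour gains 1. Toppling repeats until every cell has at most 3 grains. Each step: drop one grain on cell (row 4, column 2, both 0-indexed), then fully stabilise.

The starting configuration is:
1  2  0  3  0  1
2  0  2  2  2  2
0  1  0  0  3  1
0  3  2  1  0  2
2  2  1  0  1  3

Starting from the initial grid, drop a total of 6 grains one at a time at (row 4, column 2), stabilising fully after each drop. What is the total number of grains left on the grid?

gen 0: 1  2  0  3  0  1
2  0  2  2  2  2
0  1  0  0  3  1
0  3  2  1  0  2
2  2  1  0  1  3
gen 1: 1  2  0  3  0  1
2  0  2  2  2  2
0  1  0  0  3  1
0  3  2  1  0  2
2  2  2  0  1  3
gen 2: 1  2  0  3  0  1
2  0  2  2  2  2
0  1  0  0  3  1
0  3  2  1  0  2
2  2  3  0  1  3
gen 3: 1  2  0  3  0  1
2  0  2  2  2  2
0  1  0  0  3  1
0  3  3  1  0  2
2  3  0  1  1  3
gen 4: 1  2  0  3  0  1
2  0  2  2  2  2
0  1  0  0  3  1
0  3  3  1  0  2
2  3  1  1  1  3
gen 5: 1  2  0  3  0  1
2  0  2  2  2  2
0  1  0  0  3  1
0  3  3  1  0  2
2  3  2  1  1  3
gen 6: 1  2  0  3  0  1
2  0  2  2  2  2
0  1  0  0  3  1
0  3  3  1  0  2
2  3  3  1  1  3

44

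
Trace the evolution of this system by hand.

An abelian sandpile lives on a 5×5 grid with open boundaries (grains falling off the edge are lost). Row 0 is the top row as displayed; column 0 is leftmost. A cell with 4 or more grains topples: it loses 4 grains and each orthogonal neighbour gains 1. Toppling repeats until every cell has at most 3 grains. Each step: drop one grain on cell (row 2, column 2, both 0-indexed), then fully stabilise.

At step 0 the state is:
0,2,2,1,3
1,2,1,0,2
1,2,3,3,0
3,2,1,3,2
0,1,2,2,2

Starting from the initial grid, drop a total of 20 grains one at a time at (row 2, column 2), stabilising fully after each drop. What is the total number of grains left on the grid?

0) 0,2,2,1,3
1,2,1,0,2
1,2,3,3,0
3,2,1,3,2
0,1,2,2,2
1) 0,2,2,1,3
1,2,2,1,2
1,3,1,1,1
3,2,3,0,3
0,1,2,3,2
2) 0,2,2,1,3
1,2,2,1,2
1,3,2,1,1
3,2,3,0,3
0,1,2,3,2
3) 0,2,2,1,3
1,2,2,1,2
1,3,3,1,1
3,2,3,0,3
0,1,2,3,2
4) 0,2,2,1,3
1,3,3,1,2
3,1,2,2,1
0,1,1,1,3
1,2,3,3,2
5) 0,2,2,1,3
1,3,3,1,2
3,1,3,2,1
0,1,1,1,3
1,2,3,3,2
6) 0,3,3,1,3
2,0,1,2,2
3,3,1,3,1
0,1,2,1,3
1,2,3,3,2
7) 0,3,3,1,3
2,0,1,2,2
3,3,2,3,1
0,1,2,1,3
1,2,3,3,2
8) 0,3,3,1,3
2,0,1,2,2
3,3,3,3,1
0,1,2,1,3
1,2,3,3,2
9) 0,3,3,1,3
3,1,2,3,2
0,1,2,0,2
1,2,3,2,3
1,2,3,3,2
10) 0,3,3,1,3
3,1,2,3,2
0,1,3,0,2
1,2,3,2,3
1,2,3,3,2
11) 0,3,3,1,3
3,1,3,3,2
0,2,1,2,3
1,3,2,1,1
1,3,1,2,0
12) 0,3,3,1,3
3,1,3,3,2
0,2,2,2,3
1,3,2,1,1
1,3,1,2,0
13) 0,3,3,1,3
3,1,3,3,2
0,2,3,2,3
1,3,2,1,1
1,3,1,2,0
14) 1,0,2,0,1
3,3,2,3,1
0,3,2,1,1
1,3,3,2,2
1,3,1,2,0
15) 1,0,2,0,1
3,3,2,3,1
0,3,3,1,1
1,3,3,2,2
1,3,1,2,0
16) 2,1,3,1,1
0,2,1,0,2
2,2,3,3,1
2,2,1,3,2
2,0,3,2,0
17) 2,1,3,1,1
0,2,2,1,2
2,3,1,1,2
2,2,3,0,3
2,0,3,3,0
18) 2,1,3,1,1
0,2,2,1,2
2,3,2,1,2
2,2,3,0,3
2,0,3,3,0
19) 2,1,3,1,1
0,2,2,1,2
2,3,3,1,2
2,2,3,0,3
2,0,3,3,0
20) 2,1,3,1,1
0,3,3,1,2
3,1,2,2,2
3,0,2,2,3
2,2,1,0,1

43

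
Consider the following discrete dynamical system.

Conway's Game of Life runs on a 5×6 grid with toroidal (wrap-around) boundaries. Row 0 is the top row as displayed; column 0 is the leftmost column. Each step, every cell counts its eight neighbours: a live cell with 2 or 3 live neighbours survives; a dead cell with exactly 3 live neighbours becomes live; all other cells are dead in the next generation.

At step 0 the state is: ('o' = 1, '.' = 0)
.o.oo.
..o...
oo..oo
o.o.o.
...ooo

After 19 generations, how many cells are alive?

k=0  .o.oo.
..o...
oo..oo
o.o.o.
...ooo
k=1  .....o
..o...
o.o.o.
..o...
oo....
k=2  oo....
.o.o.o
..o...
o.oo.o
oo....
k=3  .....o
.o....
.....o
o.oo.o
......
k=4  ......
o.....
.oo.oo
o...oo
o...oo
k=5  o.....
oo...o
.o.oo.
......
o...o.
k=6  ......
.oo.oo
.oo.oo
...ooo
.....o
k=7  o...oo
.oo.oo
.o....
..oo..
.....o
k=8  .o.o..
.oooo.
oo..o.
..o...
o..o.o
k=9  .o...o
....oo
o...oo
..ooo.
oo.oo.
k=10  .ooo..
......
o.....
..o...
oo....
k=11  ooo...
.oo...
......
o.....
o..o..
k=12  o..o..
o.o...
.o....
......
o.o..o
k=13  o.oo..
o.o...
.o....
oo....
oo...o
k=14  ..oo..
o.oo..
..o...
..o..o
.....o
k=15  .oooo.
......
..o...
......
..ooo.
k=16  .o..o.
.o....
......
..o...
.o..o.
k=17  ooo...
......
......
......
.ooo..
k=18  o..o..
.o....
......
..o...
o..o..
k=19  ooo...
......
......
......
.ooo..

6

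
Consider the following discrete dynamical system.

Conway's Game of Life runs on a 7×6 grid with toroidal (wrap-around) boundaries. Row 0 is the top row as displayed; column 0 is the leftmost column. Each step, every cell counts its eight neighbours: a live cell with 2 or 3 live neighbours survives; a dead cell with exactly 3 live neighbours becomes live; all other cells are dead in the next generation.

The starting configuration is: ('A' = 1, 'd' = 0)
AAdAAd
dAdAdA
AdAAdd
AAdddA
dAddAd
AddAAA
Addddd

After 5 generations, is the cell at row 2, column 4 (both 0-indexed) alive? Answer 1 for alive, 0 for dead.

1

k=0  AAdAAd
dAdAdA
AdAAdd
AAdddA
dAddAd
AddAAA
Addddd
k=1  dAdAAd
dddddA
dddAdd
dddAAA
dAAAdd
AAdAAd
ddAddd
k=2  ddAAAd
ddAAdd
dddAdA
dddddd
dAdddd
AdddAd
AddddA
k=3  dAAdAA
dddddd
ddAAAd
dddddd
dddddd
AAdddd
AAdddd
k=4  dAAddA
dAdddA
dddAdd
dddAdd
dddddd
AAdddd
dddddd
k=5  dAAddd
dAddAd
ddAdAd
dddddd
dddddd
dddddd
ddAddd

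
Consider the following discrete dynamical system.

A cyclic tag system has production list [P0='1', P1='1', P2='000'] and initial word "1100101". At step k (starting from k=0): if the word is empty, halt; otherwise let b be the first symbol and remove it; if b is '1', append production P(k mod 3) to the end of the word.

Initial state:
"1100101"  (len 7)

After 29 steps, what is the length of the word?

1

t=0: "1100101"  (len 7)
t=1: "1001011"  (len 7)
t=2: "0010111"  (len 7)
t=3: "010111"  (len 6)
t=4: "10111"  (len 5)
t=5: "01111"  (len 5)
t=6: "1111"  (len 4)
t=7: "1111"  (len 4)
t=8: "1111"  (len 4)
t=9: "111000"  (len 6)
t=10: "110001"  (len 6)
t=11: "100011"  (len 6)
t=12: "00011000"  (len 8)
t=13: "0011000"  (len 7)
t=14: "011000"  (len 6)
t=15: "11000"  (len 5)
t=16: "10001"  (len 5)
t=17: "00011"  (len 5)
t=18: "0011"  (len 4)
t=19: "011"  (len 3)
t=20: "11"  (len 2)
t=21: "1000"  (len 4)
t=22: "0001"  (len 4)
t=23: "001"  (len 3)
t=24: "01"  (len 2)
t=25: "1"  (len 1)
t=26: "1"  (len 1)
t=27: "000"  (len 3)
t=28: "00"  (len 2)
t=29: "0"  (len 1)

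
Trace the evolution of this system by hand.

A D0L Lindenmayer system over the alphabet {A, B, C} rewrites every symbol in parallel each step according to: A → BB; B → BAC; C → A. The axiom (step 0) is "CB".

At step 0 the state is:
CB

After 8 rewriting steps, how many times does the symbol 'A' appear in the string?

358

[0] CB
[1] ABAC
[2] BBBACBBA
[3] BACBACBACBBABACBACBB
[4] BACBBABACBBABACBBABACBACBBBACBBABACBBABACBAC
[5] BACBBABACBACBBBACBBABACBACBBBACBBABACBACBBBACBBABACBBABACBACBACBBABACBACBBBACBBABACBACBBBACBBABACBBA
[6] BACBBABACBACBBBACBBABACBBABACBACBACBBABACBACBBBACBBABACBBA…CBBABACBACBBBACBBABACBBABACBACBACBBABACBACBBBACBBABACBACBB  (len 228)
[7] BACBBABACBACBBBACBBABACBBABACBACBACBBABACBACBBBACBBABACBAC…BACBACBBBACBBABACBBABACBACBACBBABACBACBBBACBBABACBBABACBAC  (len 516)
[8] BACBBABACBACBBBACBBABACBBABACBACBACBBABACBACBBBACBBABACBAC…BACBBABACBBABACBACBACBBABACBACBBBACBBABACBACBBBACBBABACBBA  (len 1172)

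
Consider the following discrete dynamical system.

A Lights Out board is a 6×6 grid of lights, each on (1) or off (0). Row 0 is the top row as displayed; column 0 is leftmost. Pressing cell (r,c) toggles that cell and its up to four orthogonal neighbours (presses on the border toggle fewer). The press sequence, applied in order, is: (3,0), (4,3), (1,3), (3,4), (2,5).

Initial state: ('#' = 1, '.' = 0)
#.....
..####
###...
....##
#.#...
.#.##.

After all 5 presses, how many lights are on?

0) #.....
..####
###...
....##
#.#...
.#.##.
1) #.....
..####
.##...
##..##
..#...
.#.##.
2) #.....
..####
.##...
##.###
...##.
.#..#.
3) #..#..
.....#
.###..
##.###
...##.
.#..#.
4) #..#..
.....#
.####.
##....
...#..
.#..#.
5) #..#..
......
.###.#
##...#
...#..
.#..#.

12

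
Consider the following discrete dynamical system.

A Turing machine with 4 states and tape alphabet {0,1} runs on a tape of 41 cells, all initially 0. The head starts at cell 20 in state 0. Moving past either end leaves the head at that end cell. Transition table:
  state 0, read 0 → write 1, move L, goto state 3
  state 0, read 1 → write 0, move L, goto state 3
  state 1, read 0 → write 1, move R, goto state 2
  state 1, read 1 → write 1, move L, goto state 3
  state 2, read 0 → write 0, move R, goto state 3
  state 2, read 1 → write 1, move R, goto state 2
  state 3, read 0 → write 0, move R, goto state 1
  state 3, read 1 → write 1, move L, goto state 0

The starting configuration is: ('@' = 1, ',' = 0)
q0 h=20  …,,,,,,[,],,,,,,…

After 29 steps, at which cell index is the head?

t=0: q0 h=20  …,,,,,,[,],,,,,,…
t=1: q3 h=19  …,,,,,,[,]@,,,,,…
t=2: q1 h=20  …,,,,,,[@],,,,,,…
t=3: q3 h=19  …,,,,,,[,]@,,,,,…
t=4: q1 h=20  …,,,,,,[@],,,,,,…
t=5: q3 h=19  …,,,,,,[,]@,,,,,…
t=6: q1 h=20  …,,,,,,[@],,,,,,…
t=7: q3 h=19  …,,,,,,[,]@,,,,,…
t=8: q1 h=20  …,,,,,,[@],,,,,,…
t=9: q3 h=19  …,,,,,,[,]@,,,,,…
t=10: q1 h=20  …,,,,,,[@],,,,,,…
t=11: q3 h=19  …,,,,,,[,]@,,,,,…
t=12: q1 h=20  …,,,,,,[@],,,,,,…
t=13: q3 h=19  …,,,,,,[,]@,,,,,…
t=14: q1 h=20  …,,,,,,[@],,,,,,…
t=15: q3 h=19  …,,,,,,[,]@,,,,,…
t=16: q1 h=20  …,,,,,,[@],,,,,,…
t=17: q3 h=19  …,,,,,,[,]@,,,,,…
t=18: q1 h=20  …,,,,,,[@],,,,,,…
t=19: q3 h=19  …,,,,,,[,]@,,,,,…
t=20: q1 h=20  …,,,,,,[@],,,,,,…
t=21: q3 h=19  …,,,,,,[,]@,,,,,…
t=22: q1 h=20  …,,,,,,[@],,,,,,…
t=23: q3 h=19  …,,,,,,[,]@,,,,,…
t=24: q1 h=20  …,,,,,,[@],,,,,,…
t=25: q3 h=19  …,,,,,,[,]@,,,,,…
t=26: q1 h=20  …,,,,,,[@],,,,,,…
t=27: q3 h=19  …,,,,,,[,]@,,,,,…
t=28: q1 h=20  …,,,,,,[@],,,,,,…
t=29: q3 h=19  …,,,,,,[,]@,,,,,…

19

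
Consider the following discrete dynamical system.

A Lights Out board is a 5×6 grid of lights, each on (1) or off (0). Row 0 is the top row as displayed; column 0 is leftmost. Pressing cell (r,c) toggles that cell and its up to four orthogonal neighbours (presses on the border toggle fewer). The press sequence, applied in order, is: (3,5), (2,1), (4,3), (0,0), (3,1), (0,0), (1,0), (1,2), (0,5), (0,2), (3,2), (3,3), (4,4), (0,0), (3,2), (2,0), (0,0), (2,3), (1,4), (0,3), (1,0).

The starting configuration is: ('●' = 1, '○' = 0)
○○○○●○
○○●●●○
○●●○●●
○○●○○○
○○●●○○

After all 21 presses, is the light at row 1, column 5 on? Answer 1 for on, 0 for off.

t=0: ○○○○●○
○○●●●○
○●●○●●
○○●○○○
○○●●○○
t=1: ○○○○●○
○○●●●○
○●●○●○
○○●○●●
○○●●○●
t=2: ○○○○●○
○●●●●○
●○○○●○
○●●○●●
○○●●○●
t=3: ○○○○●○
○●●●●○
●○○○●○
○●●●●●
○○○○●●
t=4: ●●○○●○
●●●●●○
●○○○●○
○●●●●●
○○○○●●
t=5: ●●○○●○
●●●●●○
●●○○●○
●○○●●●
○●○○●●
t=6: ○○○○●○
○●●●●○
●●○○●○
●○○●●●
○●○○●●
t=7: ●○○○●○
●○●●●○
○●○○●○
●○○●●●
○●○○●●
t=8: ●○●○●○
●●○○●○
○●●○●○
●○○●●●
○●○○●●
t=9: ●○●○○●
●●○○●●
○●●○●○
●○○●●●
○●○○●●
t=10: ●●○●○●
●●●○●●
○●●○●○
●○○●●●
○●○○●●
t=11: ●●○●○●
●●●○●●
○●○○●○
●●●○●●
○●●○●●
t=12: ●●○●○●
●●●○●●
○●○●●○
●●○●○●
○●●●●●
t=13: ●●○●○●
●●●○●●
○●○●●○
●●○●●●
○●●○○○
t=14: ○○○●○●
○●●○●●
○●○●●○
●●○●●●
○●●○○○
t=15: ○○○●○●
○●●○●●
○●●●●○
●○●○●●
○●○○○○
t=16: ○○○●○●
●●●○●●
●○●●●○
○○●○●●
○●○○○○
t=17: ●●○●○●
○●●○●●
●○●●●○
○○●○●●
○●○○○○
t=18: ●●○●○●
○●●●●●
●○○○○○
○○●●●●
○●○○○○
t=19: ●●○●●●
○●●○○○
●○○○●○
○○●●●●
○●○○○○
t=20: ●●●○○●
○●●●○○
●○○○●○
○○●●●●
○●○○○○
t=21: ○●●○○●
●○●●○○
○○○○●○
○○●●●●
○●○○○○

0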